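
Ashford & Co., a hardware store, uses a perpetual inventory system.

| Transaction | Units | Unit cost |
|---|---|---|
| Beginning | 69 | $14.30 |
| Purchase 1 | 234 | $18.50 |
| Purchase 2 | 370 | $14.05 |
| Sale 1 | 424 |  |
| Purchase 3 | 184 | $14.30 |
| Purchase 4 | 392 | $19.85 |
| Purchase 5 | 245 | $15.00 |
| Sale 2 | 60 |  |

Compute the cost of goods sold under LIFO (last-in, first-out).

Sale 1 (424) [LIFO — newest first]: 370 @ $14.05 + 54 @ $18.50 = $6,197.50
Sale 2 (60) [LIFO — newest first]: 60 @ $15.00 = $900.00
Total COGS = $6,197.50 + $900.00 = $7,097.50
Ending inventory: 69 @ $14.30 + 180 @ $18.50 + 184 @ $14.30 + 392 @ $19.85 + 185 @ $15.00 = $17,504.10

COGS = $7,097.50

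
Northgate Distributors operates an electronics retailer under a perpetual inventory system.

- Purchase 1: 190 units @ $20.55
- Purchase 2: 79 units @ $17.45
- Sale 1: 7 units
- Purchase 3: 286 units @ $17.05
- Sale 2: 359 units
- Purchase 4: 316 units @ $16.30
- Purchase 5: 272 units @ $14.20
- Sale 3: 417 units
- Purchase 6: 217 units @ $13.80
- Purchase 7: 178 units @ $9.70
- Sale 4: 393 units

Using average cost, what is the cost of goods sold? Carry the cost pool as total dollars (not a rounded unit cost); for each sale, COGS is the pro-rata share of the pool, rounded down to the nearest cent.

COGS = $18,859.96

After Purchase 1: 190 on hand, pool $3,904.50 (≈ $20.5500 each)
After Purchase 2: 269 on hand, pool $5,283.05 (≈ $19.6396 each)
Sale 1, sell 7: 7/269 × $5,283.05 → $137.47
After Purchase 3: 548 on hand, pool $10,021.88 (≈ $18.2881 each)
Sale 2, sell 359: 359/548 × $10,021.88 → $6,565.42
After Purchase 4: 505 on hand, pool $8,607.26 (≈ $17.0441 each)
After Purchase 5: 777 on hand, pool $12,469.66 (≈ $16.0485 each)
Sale 3, sell 417: 417/777 × $12,469.66 → $6,692.21
After Purchase 6: 577 on hand, pool $8,772.05 (≈ $15.2029 each)
After Purchase 7: 755 on hand, pool $10,498.65 (≈ $13.9055 each)
Sale 4, sell 393: 393/755 × $10,498.65 → $5,464.86
Total COGS = $137.47 + $6,565.42 + $6,692.21 + $5,464.86 = $18,859.96
Ending inventory (cost pool remaining) = $5,033.79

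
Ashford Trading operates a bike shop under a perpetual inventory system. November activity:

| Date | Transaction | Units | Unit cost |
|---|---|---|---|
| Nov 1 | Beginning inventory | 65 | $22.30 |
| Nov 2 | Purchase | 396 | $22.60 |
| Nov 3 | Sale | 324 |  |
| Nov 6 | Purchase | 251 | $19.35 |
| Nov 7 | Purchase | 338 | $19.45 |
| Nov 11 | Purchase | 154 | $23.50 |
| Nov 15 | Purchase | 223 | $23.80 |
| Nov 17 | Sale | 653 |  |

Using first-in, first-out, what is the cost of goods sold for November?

COGS = $20,410.20

Nov 3, 324 sold [FIFO — oldest first]: 65 @ $22.30 + 259 @ $22.60 = $7,302.90
Nov 17, 653 sold [FIFO — oldest first]: 137 @ $22.60 + 251 @ $19.35 + 265 @ $19.45 = $13,107.30
Total COGS = $7,302.90 + $13,107.30 = $20,410.20
Ending inventory: 73 @ $19.45 + 154 @ $23.50 + 223 @ $23.80 = $10,346.25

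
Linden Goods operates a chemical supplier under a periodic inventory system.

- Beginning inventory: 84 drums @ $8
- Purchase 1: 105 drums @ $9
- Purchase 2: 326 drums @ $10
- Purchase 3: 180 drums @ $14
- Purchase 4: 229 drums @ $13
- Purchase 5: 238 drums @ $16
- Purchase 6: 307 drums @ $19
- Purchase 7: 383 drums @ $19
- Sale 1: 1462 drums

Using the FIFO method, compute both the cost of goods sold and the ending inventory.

Sale 1 (1462) [FIFO — oldest first]: 84 @ $8 + 105 @ $9 + 326 @ $10 + 180 @ $14 + 229 @ $13 + 238 @ $16 + 300 @ $19 = $19,882
Ending inventory: 7 @ $19 + 383 @ $19 = $7,410

COGS = $19,882; ending inventory = $7,410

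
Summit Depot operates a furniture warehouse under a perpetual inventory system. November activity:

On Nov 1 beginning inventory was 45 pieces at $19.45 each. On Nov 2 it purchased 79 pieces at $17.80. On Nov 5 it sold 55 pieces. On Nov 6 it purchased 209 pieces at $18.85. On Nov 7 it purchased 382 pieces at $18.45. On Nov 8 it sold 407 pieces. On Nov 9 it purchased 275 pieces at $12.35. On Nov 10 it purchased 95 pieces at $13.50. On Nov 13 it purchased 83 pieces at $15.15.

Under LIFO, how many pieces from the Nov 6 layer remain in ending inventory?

184

Nov 5, 55 sold [LIFO — newest first]: 55 @ $17.80 = $979.00
Nov 8, 407 sold [LIFO — newest first]: 382 @ $18.45 + 25 @ $18.85 = $7,519.15
Total COGS = $979.00 + $7,519.15 = $8,498.15
Ending inventory: 45 @ $19.45 + 24 @ $17.80 + 184 @ $18.85 + 275 @ $12.35 + 95 @ $13.50 + 83 @ $15.15 = $10,707.05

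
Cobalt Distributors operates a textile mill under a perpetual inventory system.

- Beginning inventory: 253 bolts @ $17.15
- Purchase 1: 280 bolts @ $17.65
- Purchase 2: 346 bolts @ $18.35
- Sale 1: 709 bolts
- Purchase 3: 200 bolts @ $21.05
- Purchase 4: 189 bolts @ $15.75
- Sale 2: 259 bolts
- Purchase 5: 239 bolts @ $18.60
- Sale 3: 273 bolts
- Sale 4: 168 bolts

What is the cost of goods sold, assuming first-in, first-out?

Sale 1 (709) [FIFO — oldest first]: 253 @ $17.15 + 280 @ $17.65 + 176 @ $18.35 = $12,510.55
Sale 2 (259) [FIFO — oldest first]: 170 @ $18.35 + 89 @ $21.05 = $4,992.95
Sale 3 (273) [FIFO — oldest first]: 111 @ $21.05 + 162 @ $15.75 = $4,888.05
Sale 4 (168) [FIFO — oldest first]: 27 @ $15.75 + 141 @ $18.60 = $3,047.85
Total COGS = $12,510.55 + $4,992.95 + $4,888.05 + $3,047.85 = $25,439.40
Ending inventory: 98 @ $18.60 = $1,822.80
Check: goods available $27,262.20 = COGS $25,439.40 + ending $1,822.80

COGS = $25,439.40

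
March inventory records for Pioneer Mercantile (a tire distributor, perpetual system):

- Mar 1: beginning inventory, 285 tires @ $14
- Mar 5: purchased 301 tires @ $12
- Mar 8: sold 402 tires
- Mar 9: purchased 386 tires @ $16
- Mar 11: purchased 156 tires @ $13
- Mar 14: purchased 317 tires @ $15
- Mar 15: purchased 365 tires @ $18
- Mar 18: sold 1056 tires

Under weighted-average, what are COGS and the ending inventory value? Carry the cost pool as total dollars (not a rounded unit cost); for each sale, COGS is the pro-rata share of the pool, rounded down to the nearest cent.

After Mar 1: 285 on hand, pool $3,990.00 (≈ $14.0000 each)
After Mar 5: 586 on hand, pool $7,602.00 (≈ $12.9727 each)
Mar 8, sell 402: 402/586 × $7,602.00 → $5,215.02
After Mar 9: 570 on hand, pool $8,562.98 (≈ $15.0228 each)
After Mar 11: 726 on hand, pool $10,590.98 (≈ $14.5881 each)
After Mar 14: 1043 on hand, pool $15,345.98 (≈ $14.7133 each)
After Mar 15: 1408 on hand, pool $21,915.98 (≈ $15.5653 each)
Mar 18, sell 1056: 1056/1408 × $21,915.98 → $16,436.98
Total COGS = $5,215.02 + $16,436.98 = $21,652.00
Ending inventory (cost pool remaining) = $5,479.00

COGS = $21,652.00; ending inventory = $5,479.00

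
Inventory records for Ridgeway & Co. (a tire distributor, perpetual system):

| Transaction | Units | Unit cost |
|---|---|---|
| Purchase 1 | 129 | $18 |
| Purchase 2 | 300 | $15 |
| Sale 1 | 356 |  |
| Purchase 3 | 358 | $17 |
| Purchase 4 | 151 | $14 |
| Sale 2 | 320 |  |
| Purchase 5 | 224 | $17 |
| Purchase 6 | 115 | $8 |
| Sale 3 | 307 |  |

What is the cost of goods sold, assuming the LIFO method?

Sale 1 (356) [LIFO — newest first]: 300 @ $15 + 56 @ $18 = $5,508
Sale 2 (320) [LIFO — newest first]: 151 @ $14 + 169 @ $17 = $4,987
Sale 3 (307) [LIFO — newest first]: 115 @ $8 + 192 @ $17 = $4,184
Total COGS = $5,508 + $4,987 + $4,184 = $14,679
Ending inventory: 73 @ $18 + 189 @ $17 + 32 @ $17 = $5,071
Check: goods available $19,750 = COGS $14,679 + ending $5,071

COGS = $14,679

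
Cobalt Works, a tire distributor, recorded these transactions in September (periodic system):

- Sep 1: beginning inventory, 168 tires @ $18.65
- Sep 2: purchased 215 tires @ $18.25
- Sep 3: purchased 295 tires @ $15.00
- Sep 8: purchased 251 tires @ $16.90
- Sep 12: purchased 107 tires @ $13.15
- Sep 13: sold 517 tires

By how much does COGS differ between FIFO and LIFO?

$1,033.00

FIFO COGS: 168 @ $18.65 + 215 @ $18.25 + 134 @ $15.00 = $9,066.95
LIFO COGS: 107 @ $13.15 + 251 @ $16.90 + 159 @ $15.00 = $8,033.95
Difference = |$9,066.95 − $8,033.95| = $1,033.00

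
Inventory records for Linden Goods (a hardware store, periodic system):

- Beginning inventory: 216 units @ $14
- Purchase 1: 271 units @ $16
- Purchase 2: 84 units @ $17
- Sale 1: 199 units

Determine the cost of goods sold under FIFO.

Sale 1 (199) [FIFO — oldest first]: 199 @ $14 = $2,786
Ending inventory: 17 @ $14 + 271 @ $16 + 84 @ $17 = $6,002

COGS = $2,786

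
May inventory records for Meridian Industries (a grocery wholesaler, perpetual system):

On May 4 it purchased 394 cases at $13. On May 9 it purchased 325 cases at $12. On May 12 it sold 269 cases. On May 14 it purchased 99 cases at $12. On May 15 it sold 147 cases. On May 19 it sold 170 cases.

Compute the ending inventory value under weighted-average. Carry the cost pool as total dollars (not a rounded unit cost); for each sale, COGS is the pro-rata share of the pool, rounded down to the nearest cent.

After May 4: 394 on hand, pool $5,122.00 (≈ $13.0000 each)
After May 9: 719 on hand, pool $9,022.00 (≈ $12.5480 each)
May 12, sell 269: 269/719 × $9,022.00 → $3,375.40
After May 14: 549 on hand, pool $6,834.60 (≈ $12.4492 each)
May 15, sell 147: 147/549 × $6,834.60 → $1,830.02
May 19, sell 170: 170/402 × $5,004.58 → $2,116.36
Total COGS = $3,375.40 + $1,830.02 + $2,116.36 = $7,321.78
Ending inventory (cost pool remaining) = $2,888.22

Ending inventory = $2,888.22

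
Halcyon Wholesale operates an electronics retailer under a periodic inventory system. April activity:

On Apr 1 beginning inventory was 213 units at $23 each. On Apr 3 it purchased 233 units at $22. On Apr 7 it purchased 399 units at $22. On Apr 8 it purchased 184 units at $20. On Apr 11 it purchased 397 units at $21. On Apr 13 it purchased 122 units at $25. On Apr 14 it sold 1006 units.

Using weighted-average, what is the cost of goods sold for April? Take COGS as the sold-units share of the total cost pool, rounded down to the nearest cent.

COGS = $22,011.12

Apr 14, sell 1006: 1006/1548 × $33,870.00 → $22,011.12
Ending inventory (cost pool remaining) = $11,858.88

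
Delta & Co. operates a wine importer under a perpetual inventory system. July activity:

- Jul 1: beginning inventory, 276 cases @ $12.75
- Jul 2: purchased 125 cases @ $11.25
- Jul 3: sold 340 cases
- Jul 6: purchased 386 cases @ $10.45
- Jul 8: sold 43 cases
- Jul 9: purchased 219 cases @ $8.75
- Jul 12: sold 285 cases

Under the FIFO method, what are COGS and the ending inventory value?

Jul 3, 340 sold [FIFO — oldest first]: 276 @ $12.75 + 64 @ $11.25 = $4,239.00
Jul 8, 43 sold [FIFO — oldest first]: 43 @ $11.25 = $483.75
Jul 12, 285 sold [FIFO — oldest first]: 18 @ $11.25 + 267 @ $10.45 = $2,992.65
Total COGS = $4,239.00 + $483.75 + $2,992.65 = $7,715.40
Ending inventory: 119 @ $10.45 + 219 @ $8.75 = $3,159.80

COGS = $7,715.40; ending inventory = $3,159.80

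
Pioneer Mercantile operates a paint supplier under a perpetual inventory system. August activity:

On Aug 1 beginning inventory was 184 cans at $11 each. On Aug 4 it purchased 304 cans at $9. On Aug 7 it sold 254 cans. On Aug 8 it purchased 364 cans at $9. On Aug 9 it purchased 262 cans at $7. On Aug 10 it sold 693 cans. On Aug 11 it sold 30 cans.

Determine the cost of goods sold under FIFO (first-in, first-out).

COGS = $8,911

Aug 7, 254 sold [FIFO — oldest first]: 184 @ $11 + 70 @ $9 = $2,654
Aug 10, 693 sold [FIFO — oldest first]: 234 @ $9 + 364 @ $9 + 95 @ $7 = $6,047
Aug 11, 30 sold [FIFO — oldest first]: 30 @ $7 = $210
Total COGS = $2,654 + $6,047 + $210 = $8,911
Ending inventory: 137 @ $7 = $959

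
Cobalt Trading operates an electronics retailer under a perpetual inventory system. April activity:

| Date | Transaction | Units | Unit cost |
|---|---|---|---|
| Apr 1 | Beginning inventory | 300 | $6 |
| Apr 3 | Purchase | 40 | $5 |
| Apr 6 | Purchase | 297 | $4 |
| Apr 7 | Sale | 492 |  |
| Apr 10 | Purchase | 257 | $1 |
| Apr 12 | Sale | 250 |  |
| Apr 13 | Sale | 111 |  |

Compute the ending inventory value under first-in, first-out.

Apr 7, 492 sold [FIFO — oldest first]: 300 @ $6 + 40 @ $5 + 152 @ $4 = $2,608
Apr 12, 250 sold [FIFO — oldest first]: 145 @ $4 + 105 @ $1 = $685
Apr 13, 111 sold [FIFO — oldest first]: 111 @ $1 = $111
Total COGS = $2,608 + $685 + $111 = $3,404
Ending inventory: 41 @ $1 = $41

Ending inventory = $41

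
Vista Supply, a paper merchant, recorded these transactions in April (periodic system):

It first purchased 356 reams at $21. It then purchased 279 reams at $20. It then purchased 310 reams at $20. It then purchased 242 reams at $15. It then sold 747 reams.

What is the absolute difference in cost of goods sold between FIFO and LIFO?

$1,566

FIFO COGS: 356 @ $21 + 279 @ $20 + 112 @ $20 = $15,296
LIFO COGS: 242 @ $15 + 310 @ $20 + 195 @ $20 = $13,730
Difference = |$15,296 − $13,730| = $1,566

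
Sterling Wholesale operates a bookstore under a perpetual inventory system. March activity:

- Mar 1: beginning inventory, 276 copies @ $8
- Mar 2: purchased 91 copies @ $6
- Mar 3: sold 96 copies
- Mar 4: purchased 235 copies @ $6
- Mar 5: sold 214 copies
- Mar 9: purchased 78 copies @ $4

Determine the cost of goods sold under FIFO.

Mar 3, 96 sold [FIFO — oldest first]: 96 @ $8 = $768
Mar 5, 214 sold [FIFO — oldest first]: 180 @ $8 + 34 @ $6 = $1,644
Total COGS = $768 + $1,644 = $2,412
Ending inventory: 57 @ $6 + 235 @ $6 + 78 @ $4 = $2,064
Check: goods available $4,476 = COGS $2,412 + ending $2,064

COGS = $2,412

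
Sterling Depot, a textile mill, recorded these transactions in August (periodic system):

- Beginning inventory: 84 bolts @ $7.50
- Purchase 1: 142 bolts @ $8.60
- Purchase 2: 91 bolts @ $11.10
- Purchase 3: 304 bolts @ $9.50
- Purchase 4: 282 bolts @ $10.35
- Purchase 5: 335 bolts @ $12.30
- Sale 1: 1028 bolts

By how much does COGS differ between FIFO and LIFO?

FIFO COGS: 84 @ $7.50 + 142 @ $8.60 + 91 @ $11.10 + 304 @ $9.50 + 282 @ $10.35 + 125 @ $12.30 = $10,205.50
LIFO COGS: 335 @ $12.30 + 282 @ $10.35 + 304 @ $9.50 + 91 @ $11.10 + 16 @ $8.60 = $11,074.90
Difference = |$10,205.50 − $11,074.90| = $869.40

$869.40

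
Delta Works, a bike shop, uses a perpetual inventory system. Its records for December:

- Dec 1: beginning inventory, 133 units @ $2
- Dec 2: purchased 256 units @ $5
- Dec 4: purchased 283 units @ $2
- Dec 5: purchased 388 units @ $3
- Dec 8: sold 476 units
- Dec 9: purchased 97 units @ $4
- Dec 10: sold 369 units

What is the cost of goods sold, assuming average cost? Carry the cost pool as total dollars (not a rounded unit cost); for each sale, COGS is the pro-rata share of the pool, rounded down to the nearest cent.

After Dec 1: 133 on hand, pool $266.00 (≈ $2.0000 each)
After Dec 2: 389 on hand, pool $1,546.00 (≈ $3.9743 each)
After Dec 4: 672 on hand, pool $2,112.00 (≈ $3.1429 each)
After Dec 5: 1060 on hand, pool $3,276.00 (≈ $3.0906 each)
Dec 8, sell 476: 476/1060 × $3,276.00 → $1,471.10
After Dec 9: 681 on hand, pool $2,192.90 (≈ $3.2201 each)
Dec 10, sell 369: 369/681 × $2,192.90 → $1,188.22
Total COGS = $1,471.10 + $1,188.22 = $2,659.32
Ending inventory (cost pool remaining) = $1,004.68

COGS = $2,659.32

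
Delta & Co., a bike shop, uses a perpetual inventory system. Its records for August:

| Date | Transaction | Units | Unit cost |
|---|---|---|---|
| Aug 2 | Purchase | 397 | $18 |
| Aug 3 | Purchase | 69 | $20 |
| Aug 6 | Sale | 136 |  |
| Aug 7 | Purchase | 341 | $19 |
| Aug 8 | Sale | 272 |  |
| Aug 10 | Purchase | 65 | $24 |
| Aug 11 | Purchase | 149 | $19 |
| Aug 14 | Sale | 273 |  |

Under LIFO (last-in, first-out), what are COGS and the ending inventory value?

Aug 6, 136 sold [LIFO — newest first]: 69 @ $20 + 67 @ $18 = $2,586
Aug 8, 272 sold [LIFO — newest first]: 272 @ $19 = $5,168
Aug 14, 273 sold [LIFO — newest first]: 149 @ $19 + 65 @ $24 + 59 @ $19 = $5,512
Total COGS = $2,586 + $5,168 + $5,512 = $13,266
Ending inventory: 330 @ $18 + 10 @ $19 = $6,130
Check: goods available $19,396 = COGS $13,266 + ending $6,130

COGS = $13,266; ending inventory = $6,130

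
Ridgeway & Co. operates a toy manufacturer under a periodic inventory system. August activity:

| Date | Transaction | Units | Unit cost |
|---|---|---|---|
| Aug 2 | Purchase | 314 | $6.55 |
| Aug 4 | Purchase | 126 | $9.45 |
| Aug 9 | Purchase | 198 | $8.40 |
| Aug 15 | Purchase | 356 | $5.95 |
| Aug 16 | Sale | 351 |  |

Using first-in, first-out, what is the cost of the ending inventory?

Aug 16, 351 sold [FIFO — oldest first]: 314 @ $6.55 + 37 @ $9.45 = $2,406.35
Ending inventory: 89 @ $9.45 + 198 @ $8.40 + 356 @ $5.95 = $4,622.45

Ending inventory = $4,622.45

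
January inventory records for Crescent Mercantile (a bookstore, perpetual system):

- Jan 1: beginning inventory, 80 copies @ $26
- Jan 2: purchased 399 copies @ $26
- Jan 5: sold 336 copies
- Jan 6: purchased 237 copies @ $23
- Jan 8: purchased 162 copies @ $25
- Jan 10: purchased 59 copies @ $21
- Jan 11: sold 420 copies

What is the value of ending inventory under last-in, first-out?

Ending inventory = $4,592

Jan 5, 336 sold [LIFO — newest first]: 336 @ $26 = $8,736
Jan 11, 420 sold [LIFO — newest first]: 59 @ $21 + 162 @ $25 + 199 @ $23 = $9,866
Total COGS = $8,736 + $9,866 = $18,602
Ending inventory: 80 @ $26 + 63 @ $26 + 38 @ $23 = $4,592
Check: goods available $23,194 = COGS $18,602 + ending $4,592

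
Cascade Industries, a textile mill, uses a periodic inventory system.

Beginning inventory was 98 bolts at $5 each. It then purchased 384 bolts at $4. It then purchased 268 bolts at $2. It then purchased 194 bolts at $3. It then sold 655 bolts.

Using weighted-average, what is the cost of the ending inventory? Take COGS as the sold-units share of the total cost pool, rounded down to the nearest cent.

Sale 1, sell 655: 655/944 × $3,144.00 → $2,181.48
Ending inventory (cost pool remaining) = $962.52

Ending inventory = $962.52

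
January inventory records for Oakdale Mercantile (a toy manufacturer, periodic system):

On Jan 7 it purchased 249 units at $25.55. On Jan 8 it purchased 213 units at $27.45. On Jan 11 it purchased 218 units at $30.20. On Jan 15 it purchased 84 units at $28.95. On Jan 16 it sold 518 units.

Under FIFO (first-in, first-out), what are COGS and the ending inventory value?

COGS = $13,900.00; ending inventory = $7,324.20

Jan 16, 518 sold [FIFO — oldest first]: 249 @ $25.55 + 213 @ $27.45 + 56 @ $30.20 = $13,900.00
Ending inventory: 162 @ $30.20 + 84 @ $28.95 = $7,324.20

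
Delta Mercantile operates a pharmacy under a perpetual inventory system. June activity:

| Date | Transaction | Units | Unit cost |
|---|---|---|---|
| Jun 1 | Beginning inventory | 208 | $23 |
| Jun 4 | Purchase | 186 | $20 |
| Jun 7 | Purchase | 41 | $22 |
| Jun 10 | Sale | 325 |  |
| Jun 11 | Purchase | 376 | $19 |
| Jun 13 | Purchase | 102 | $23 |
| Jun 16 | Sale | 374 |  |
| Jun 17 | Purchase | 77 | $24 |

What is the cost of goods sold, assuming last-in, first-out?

COGS = $14,390

Jun 10, 325 sold [LIFO — newest first]: 41 @ $22 + 186 @ $20 + 98 @ $23 = $6,876
Jun 16, 374 sold [LIFO — newest first]: 102 @ $23 + 272 @ $19 = $7,514
Total COGS = $6,876 + $7,514 = $14,390
Ending inventory: 110 @ $23 + 104 @ $19 + 77 @ $24 = $6,354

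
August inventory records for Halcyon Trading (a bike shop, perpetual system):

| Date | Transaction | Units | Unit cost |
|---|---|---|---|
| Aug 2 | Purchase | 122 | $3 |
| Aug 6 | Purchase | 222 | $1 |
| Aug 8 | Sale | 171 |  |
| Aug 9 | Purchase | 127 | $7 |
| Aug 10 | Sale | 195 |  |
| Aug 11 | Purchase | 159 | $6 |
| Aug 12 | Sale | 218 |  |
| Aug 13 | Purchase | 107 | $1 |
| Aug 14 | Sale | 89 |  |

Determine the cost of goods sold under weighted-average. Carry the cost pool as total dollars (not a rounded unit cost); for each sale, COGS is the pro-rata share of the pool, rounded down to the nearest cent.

COGS = $2,393.48

After Aug 2: 122 on hand, pool $366.00 (≈ $3.0000 each)
After Aug 6: 344 on hand, pool $588.00 (≈ $1.7093 each)
Aug 8, sell 171: 171/344 × $588.00 → $292.29
After Aug 9: 300 on hand, pool $1,184.71 (≈ $3.9490 each)
Aug 10, sell 195: 195/300 × $1,184.71 → $770.06
After Aug 11: 264 on hand, pool $1,368.65 (≈ $5.1843 each)
Aug 12, sell 218: 218/264 × $1,368.65 → $1,130.17
After Aug 13: 153 on hand, pool $345.48 (≈ $2.2580 each)
Aug 14, sell 89: 89/153 × $345.48 → $200.96
Total COGS = $292.29 + $770.06 + $1,130.17 + $200.96 = $2,393.48
Ending inventory (cost pool remaining) = $144.52
Check: goods available $2,538.00 = COGS $2,393.48 + ending $144.52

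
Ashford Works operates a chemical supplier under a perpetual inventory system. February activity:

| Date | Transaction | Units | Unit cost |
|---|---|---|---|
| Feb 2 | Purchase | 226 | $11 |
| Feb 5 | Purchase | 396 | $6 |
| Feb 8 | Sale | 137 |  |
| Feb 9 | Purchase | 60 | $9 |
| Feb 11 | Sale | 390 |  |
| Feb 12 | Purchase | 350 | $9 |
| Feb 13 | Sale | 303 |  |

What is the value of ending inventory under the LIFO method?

Ending inventory = $2,128

Feb 8, 137 sold [LIFO — newest first]: 137 @ $6 = $822
Feb 11, 390 sold [LIFO — newest first]: 60 @ $9 + 259 @ $6 + 71 @ $11 = $2,875
Feb 13, 303 sold [LIFO — newest first]: 303 @ $9 = $2,727
Total COGS = $822 + $2,875 + $2,727 = $6,424
Ending inventory: 155 @ $11 + 47 @ $9 = $2,128
Check: goods available $8,552 = COGS $6,424 + ending $2,128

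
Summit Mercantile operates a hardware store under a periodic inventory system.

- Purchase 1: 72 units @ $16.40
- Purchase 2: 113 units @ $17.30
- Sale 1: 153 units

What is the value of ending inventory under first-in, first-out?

Sale 1 (153) [FIFO — oldest first]: 72 @ $16.40 + 81 @ $17.30 = $2,582.10
Ending inventory: 32 @ $17.30 = $553.60

Ending inventory = $553.60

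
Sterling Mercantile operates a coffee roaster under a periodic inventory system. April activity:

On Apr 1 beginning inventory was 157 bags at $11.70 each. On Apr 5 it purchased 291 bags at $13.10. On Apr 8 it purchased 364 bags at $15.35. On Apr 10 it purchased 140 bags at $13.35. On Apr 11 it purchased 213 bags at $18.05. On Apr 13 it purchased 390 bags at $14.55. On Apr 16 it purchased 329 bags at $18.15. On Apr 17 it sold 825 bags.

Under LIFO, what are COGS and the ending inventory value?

COGS = $13,559.15; ending inventory = $15,036.75

Apr 17, 825 sold [LIFO — newest first]: 329 @ $18.15 + 390 @ $14.55 + 106 @ $18.05 = $13,559.15
Ending inventory: 157 @ $11.70 + 291 @ $13.10 + 364 @ $15.35 + 140 @ $13.35 + 107 @ $18.05 = $15,036.75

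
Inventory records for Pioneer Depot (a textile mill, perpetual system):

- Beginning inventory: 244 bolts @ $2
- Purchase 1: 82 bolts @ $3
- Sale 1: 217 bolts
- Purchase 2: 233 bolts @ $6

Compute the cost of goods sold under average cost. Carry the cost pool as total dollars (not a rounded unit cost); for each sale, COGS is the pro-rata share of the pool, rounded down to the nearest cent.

After Beginning: 244 on hand, pool $488.00 (≈ $2.0000 each)
After Purchase 1: 326 on hand, pool $734.00 (≈ $2.2515 each)
Sale 1, sell 217: 217/326 × $734.00 → $488.58
After Purchase 2: 342 on hand, pool $1,643.42 (≈ $4.8053 each)
Ending inventory (cost pool remaining) = $1,643.42
Check: goods available $2,132.00 = COGS $488.58 + ending $1,643.42

COGS = $488.58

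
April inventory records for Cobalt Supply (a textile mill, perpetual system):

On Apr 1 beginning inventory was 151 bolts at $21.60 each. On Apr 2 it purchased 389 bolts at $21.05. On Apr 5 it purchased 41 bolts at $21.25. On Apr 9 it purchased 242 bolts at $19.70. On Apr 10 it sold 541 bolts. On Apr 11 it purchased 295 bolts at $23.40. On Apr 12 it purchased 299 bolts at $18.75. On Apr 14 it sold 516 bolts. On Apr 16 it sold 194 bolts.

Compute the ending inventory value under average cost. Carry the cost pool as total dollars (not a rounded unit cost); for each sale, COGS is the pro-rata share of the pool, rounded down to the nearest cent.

Ending inventory = $3,480.07

After Apr 1: 151 on hand, pool $3,261.60 (≈ $21.6000 each)
After Apr 2: 540 on hand, pool $11,450.05 (≈ $21.2038 each)
After Apr 5: 581 on hand, pool $12,321.30 (≈ $21.2071 each)
After Apr 9: 823 on hand, pool $17,088.70 (≈ $20.7639 each)
Apr 10, sell 541: 541/823 × $17,088.70 → $11,233.27
After Apr 11: 577 on hand, pool $12,758.43 (≈ $22.1117 each)
After Apr 12: 876 on hand, pool $18,364.68 (≈ $20.9642 each)
Apr 14, sell 516: 516/876 × $18,364.68 → $10,817.55
Apr 16, sell 194: 194/360 × $7,547.13 → $4,067.06
Total COGS = $11,233.27 + $10,817.55 + $4,067.06 = $26,117.88
Ending inventory (cost pool remaining) = $3,480.07
Check: goods available $29,597.95 = COGS $26,117.88 + ending $3,480.07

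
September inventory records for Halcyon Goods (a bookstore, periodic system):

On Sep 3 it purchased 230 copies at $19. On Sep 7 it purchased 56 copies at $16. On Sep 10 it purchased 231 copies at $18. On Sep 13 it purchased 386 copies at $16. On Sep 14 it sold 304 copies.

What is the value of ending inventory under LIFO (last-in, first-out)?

Ending inventory = $10,736

Sep 14, 304 sold [LIFO — newest first]: 304 @ $16 = $4,864
Ending inventory: 230 @ $19 + 56 @ $16 + 231 @ $18 + 82 @ $16 = $10,736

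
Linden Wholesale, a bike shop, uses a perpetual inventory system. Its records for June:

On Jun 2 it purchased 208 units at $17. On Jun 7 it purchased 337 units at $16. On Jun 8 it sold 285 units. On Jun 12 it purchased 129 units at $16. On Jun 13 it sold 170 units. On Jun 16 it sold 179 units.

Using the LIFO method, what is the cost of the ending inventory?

Jun 8, 285 sold [LIFO — newest first]: 285 @ $16 = $4,560
Jun 13, 170 sold [LIFO — newest first]: 129 @ $16 + 41 @ $16 = $2,720
Jun 16, 179 sold [LIFO — newest first]: 11 @ $16 + 168 @ $17 = $3,032
Total COGS = $4,560 + $2,720 + $3,032 = $10,312
Ending inventory: 40 @ $17 = $680

Ending inventory = $680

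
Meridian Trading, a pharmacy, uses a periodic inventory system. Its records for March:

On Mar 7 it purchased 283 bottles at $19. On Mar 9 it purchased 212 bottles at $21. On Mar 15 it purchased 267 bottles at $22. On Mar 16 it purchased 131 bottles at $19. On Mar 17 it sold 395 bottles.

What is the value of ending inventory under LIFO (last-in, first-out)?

Mar 17, 395 sold [LIFO — newest first]: 131 @ $19 + 264 @ $22 = $8,297
Ending inventory: 283 @ $19 + 212 @ $21 + 3 @ $22 = $9,895

Ending inventory = $9,895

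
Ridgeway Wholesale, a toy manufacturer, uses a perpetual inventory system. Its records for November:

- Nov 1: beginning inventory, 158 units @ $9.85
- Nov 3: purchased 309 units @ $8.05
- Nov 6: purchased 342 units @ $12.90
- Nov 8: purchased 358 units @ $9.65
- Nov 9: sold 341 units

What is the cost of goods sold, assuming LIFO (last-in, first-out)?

Nov 9, 341 sold [LIFO — newest first]: 341 @ $9.65 = $3,290.65
Ending inventory: 158 @ $9.85 + 309 @ $8.05 + 342 @ $12.90 + 17 @ $9.65 = $8,619.60
Check: goods available $11,910.25 = COGS $3,290.65 + ending $8,619.60

COGS = $3,290.65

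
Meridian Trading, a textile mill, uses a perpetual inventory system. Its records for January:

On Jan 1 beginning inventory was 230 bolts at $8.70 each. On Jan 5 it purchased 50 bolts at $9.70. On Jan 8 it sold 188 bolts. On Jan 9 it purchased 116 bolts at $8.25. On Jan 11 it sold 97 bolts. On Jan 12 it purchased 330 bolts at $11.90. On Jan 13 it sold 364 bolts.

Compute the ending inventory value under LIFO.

Ending inventory = $669.90

Jan 8, 188 sold [LIFO — newest first]: 50 @ $9.70 + 138 @ $8.70 = $1,685.60
Jan 11, 97 sold [LIFO — newest first]: 97 @ $8.25 = $800.25
Jan 13, 364 sold [LIFO — newest first]: 330 @ $11.90 + 19 @ $8.25 + 15 @ $8.70 = $4,214.25
Total COGS = $1,685.60 + $800.25 + $4,214.25 = $6,700.10
Ending inventory: 77 @ $8.70 = $669.90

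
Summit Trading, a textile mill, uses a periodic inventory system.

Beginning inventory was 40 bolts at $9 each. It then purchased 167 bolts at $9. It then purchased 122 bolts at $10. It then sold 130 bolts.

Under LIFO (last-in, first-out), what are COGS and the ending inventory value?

Sale 1 (130) [LIFO — newest first]: 122 @ $10 + 8 @ $9 = $1,292
Ending inventory: 40 @ $9 + 159 @ $9 = $1,791
Check: goods available $3,083 = COGS $1,292 + ending $1,791

COGS = $1,292; ending inventory = $1,791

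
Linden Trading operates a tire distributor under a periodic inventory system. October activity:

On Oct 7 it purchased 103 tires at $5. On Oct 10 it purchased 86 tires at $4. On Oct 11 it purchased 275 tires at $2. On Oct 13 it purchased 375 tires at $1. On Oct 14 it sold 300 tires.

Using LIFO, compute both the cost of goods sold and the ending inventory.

COGS = $300; ending inventory = $1,484

Oct 14, 300 sold [LIFO — newest first]: 300 @ $1 = $300
Ending inventory: 103 @ $5 + 86 @ $4 + 275 @ $2 + 75 @ $1 = $1,484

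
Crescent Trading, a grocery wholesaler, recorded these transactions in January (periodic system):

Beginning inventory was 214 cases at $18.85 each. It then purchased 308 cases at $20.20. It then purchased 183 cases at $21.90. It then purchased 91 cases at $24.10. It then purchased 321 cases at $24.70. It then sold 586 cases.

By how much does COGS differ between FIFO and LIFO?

FIFO COGS: 214 @ $18.85 + 308 @ $20.20 + 64 @ $21.90 = $11,657.10
LIFO COGS: 321 @ $24.70 + 91 @ $24.10 + 174 @ $21.90 = $13,932.40
Difference = |$11,657.10 − $13,932.40| = $2,275.30

$2,275.30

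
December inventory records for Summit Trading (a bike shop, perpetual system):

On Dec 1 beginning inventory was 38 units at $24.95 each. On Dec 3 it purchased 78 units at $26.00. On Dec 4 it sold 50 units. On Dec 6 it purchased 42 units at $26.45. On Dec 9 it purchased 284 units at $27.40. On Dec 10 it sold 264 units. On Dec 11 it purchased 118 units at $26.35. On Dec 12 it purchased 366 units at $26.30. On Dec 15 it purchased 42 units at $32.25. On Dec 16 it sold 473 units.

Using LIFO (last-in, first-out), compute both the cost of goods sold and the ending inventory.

COGS = $21,226.65; ending inventory = $4,731.55

Dec 4, 50 sold [LIFO — newest first]: 50 @ $26.00 = $1,300.00
Dec 10, 264 sold [LIFO — newest first]: 264 @ $27.40 = $7,233.60
Dec 16, 473 sold [LIFO — newest first]: 42 @ $32.25 + 366 @ $26.30 + 65 @ $26.35 = $12,693.05
Total COGS = $1,300.00 + $7,233.60 + $12,693.05 = $21,226.65
Ending inventory: 38 @ $24.95 + 28 @ $26.00 + 42 @ $26.45 + 20 @ $27.40 + 53 @ $26.35 = $4,731.55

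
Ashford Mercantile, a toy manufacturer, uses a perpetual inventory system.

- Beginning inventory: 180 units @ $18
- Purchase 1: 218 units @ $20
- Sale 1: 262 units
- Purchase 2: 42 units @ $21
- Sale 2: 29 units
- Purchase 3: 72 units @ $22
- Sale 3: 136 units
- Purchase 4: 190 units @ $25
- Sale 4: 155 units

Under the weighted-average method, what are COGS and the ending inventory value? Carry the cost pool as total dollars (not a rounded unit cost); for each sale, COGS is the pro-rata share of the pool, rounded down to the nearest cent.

After Beginning: 180 on hand, pool $3,240.00 (≈ $18.0000 each)
After Purchase 1: 398 on hand, pool $7,600.00 (≈ $19.0955 each)
Sale 1, sell 262: 262/398 × $7,600.00 → $5,003.01
After Purchase 2: 178 on hand, pool $3,478.99 (≈ $19.5449 each)
Sale 2, sell 29: 29/178 × $3,478.99 → $566.80
After Purchase 3: 221 on hand, pool $4,496.19 (≈ $20.3448 each)
Sale 3, sell 136: 136/221 × $4,496.19 → $2,766.88
After Purchase 4: 275 on hand, pool $6,479.31 (≈ $23.5611 each)
Sale 4, sell 155: 155/275 × $6,479.31 → $3,651.97
Total COGS = $5,003.01 + $566.80 + $2,766.88 + $3,651.97 = $11,988.66
Ending inventory (cost pool remaining) = $2,827.34

COGS = $11,988.66; ending inventory = $2,827.34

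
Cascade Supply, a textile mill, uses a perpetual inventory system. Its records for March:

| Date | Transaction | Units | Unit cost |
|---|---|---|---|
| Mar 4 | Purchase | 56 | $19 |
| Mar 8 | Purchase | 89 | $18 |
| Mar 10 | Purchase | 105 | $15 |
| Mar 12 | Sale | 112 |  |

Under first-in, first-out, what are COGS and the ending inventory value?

COGS = $2,072; ending inventory = $2,169

Mar 12, 112 sold [FIFO — oldest first]: 56 @ $19 + 56 @ $18 = $2,072
Ending inventory: 33 @ $18 + 105 @ $15 = $2,169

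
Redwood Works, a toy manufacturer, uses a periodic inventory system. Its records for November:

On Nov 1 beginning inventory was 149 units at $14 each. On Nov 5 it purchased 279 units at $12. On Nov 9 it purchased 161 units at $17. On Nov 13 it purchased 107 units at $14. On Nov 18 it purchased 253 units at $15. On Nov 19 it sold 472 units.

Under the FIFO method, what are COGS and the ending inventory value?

Nov 19, 472 sold [FIFO — oldest first]: 149 @ $14 + 279 @ $12 + 44 @ $17 = $6,182
Ending inventory: 117 @ $17 + 107 @ $14 + 253 @ $15 = $7,282
Check: goods available $13,464 = COGS $6,182 + ending $7,282

COGS = $6,182; ending inventory = $7,282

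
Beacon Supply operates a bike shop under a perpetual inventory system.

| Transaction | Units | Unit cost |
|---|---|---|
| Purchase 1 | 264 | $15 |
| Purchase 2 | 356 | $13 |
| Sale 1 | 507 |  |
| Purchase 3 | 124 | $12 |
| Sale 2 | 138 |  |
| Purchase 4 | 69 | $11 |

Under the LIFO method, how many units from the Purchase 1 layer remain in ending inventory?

99

Sale 1 (507) [LIFO — newest first]: 356 @ $13 + 151 @ $15 = $6,893
Sale 2 (138) [LIFO — newest first]: 124 @ $12 + 14 @ $15 = $1,698
Total COGS = $6,893 + $1,698 = $8,591
Ending inventory: 99 @ $15 + 69 @ $11 = $2,244
Check: goods available $10,835 = COGS $8,591 + ending $2,244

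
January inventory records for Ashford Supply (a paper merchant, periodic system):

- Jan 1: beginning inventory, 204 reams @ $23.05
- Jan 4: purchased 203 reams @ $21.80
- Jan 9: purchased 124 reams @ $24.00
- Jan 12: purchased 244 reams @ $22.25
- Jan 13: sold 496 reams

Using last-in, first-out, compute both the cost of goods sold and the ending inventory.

COGS = $11,195.40; ending inventory = $6,337.20

Jan 13, 496 sold [LIFO — newest first]: 244 @ $22.25 + 124 @ $24.00 + 128 @ $21.80 = $11,195.40
Ending inventory: 204 @ $23.05 + 75 @ $21.80 = $6,337.20
Check: goods available $17,532.60 = COGS $11,195.40 + ending $6,337.20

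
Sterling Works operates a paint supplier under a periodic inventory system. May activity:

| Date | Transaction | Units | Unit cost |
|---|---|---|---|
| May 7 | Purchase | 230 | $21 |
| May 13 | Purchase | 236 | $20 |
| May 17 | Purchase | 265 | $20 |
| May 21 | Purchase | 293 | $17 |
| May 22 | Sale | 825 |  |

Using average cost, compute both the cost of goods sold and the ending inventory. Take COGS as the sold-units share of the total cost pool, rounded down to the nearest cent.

COGS = $15,977.12; ending inventory = $3,853.88

May 22, sell 825: 825/1024 × $19,831.00 → $15,977.12
Ending inventory (cost pool remaining) = $3,853.88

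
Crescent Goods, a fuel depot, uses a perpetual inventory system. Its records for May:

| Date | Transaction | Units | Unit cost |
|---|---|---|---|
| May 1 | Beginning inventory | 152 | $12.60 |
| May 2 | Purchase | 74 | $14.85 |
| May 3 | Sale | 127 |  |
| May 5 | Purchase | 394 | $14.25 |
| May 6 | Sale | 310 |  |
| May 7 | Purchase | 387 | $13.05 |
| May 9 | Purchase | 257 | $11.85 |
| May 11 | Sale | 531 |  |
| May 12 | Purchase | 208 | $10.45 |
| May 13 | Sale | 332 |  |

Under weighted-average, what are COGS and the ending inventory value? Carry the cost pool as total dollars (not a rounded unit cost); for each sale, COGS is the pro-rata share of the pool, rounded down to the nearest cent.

COGS = $16,852.90; ending inventory = $2,045.10

After May 1: 152 on hand, pool $1,915.20 (≈ $12.6000 each)
After May 2: 226 on hand, pool $3,014.10 (≈ $13.3367 each)
May 3, sell 127: 127/226 × $3,014.10 → $1,693.76
After May 5: 493 on hand, pool $6,934.84 (≈ $14.0666 each)
May 6, sell 310: 310/493 × $6,934.84 → $4,360.64
After May 7: 570 on hand, pool $7,624.55 (≈ $13.3764 each)
After May 9: 827 on hand, pool $10,670.00 (≈ $12.9021 each)
May 11, sell 531: 531/827 × $10,670.00 → $6,850.99
After May 12: 504 on hand, pool $5,992.61 (≈ $11.8901 each)
May 13, sell 332: 332/504 × $5,992.61 → $3,947.51
Total COGS = $1,693.76 + $4,360.64 + $6,850.99 + $3,947.51 = $16,852.90
Ending inventory (cost pool remaining) = $2,045.10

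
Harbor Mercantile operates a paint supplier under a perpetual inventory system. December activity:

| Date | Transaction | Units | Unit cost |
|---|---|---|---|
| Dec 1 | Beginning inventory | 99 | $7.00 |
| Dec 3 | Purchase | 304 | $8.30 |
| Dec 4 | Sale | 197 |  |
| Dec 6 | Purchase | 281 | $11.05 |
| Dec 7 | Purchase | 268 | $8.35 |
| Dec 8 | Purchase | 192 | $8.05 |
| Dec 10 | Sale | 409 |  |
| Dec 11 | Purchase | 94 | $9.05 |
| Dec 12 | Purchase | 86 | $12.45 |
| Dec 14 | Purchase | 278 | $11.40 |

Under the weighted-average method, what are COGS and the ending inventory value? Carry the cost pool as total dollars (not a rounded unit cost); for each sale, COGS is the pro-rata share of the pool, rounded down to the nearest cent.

COGS = $5,257.27; ending inventory = $9,937.98

After Dec 1: 99 on hand, pool $693.00 (≈ $7.0000 each)
After Dec 3: 403 on hand, pool $3,216.20 (≈ $7.9806 each)
Dec 4, sell 197: 197/403 × $3,216.20 → $1,572.18
After Dec 6: 487 on hand, pool $4,749.07 (≈ $9.7517 each)
After Dec 7: 755 on hand, pool $6,986.87 (≈ $9.2541 each)
After Dec 8: 947 on hand, pool $8,532.47 (≈ $9.0100 each)
Dec 10, sell 409: 409/947 × $8,532.47 → $3,685.09
After Dec 11: 632 on hand, pool $5,698.08 (≈ $9.0159 each)
After Dec 12: 718 on hand, pool $6,768.78 (≈ $9.4273 each)
After Dec 14: 996 on hand, pool $9,937.98 (≈ $9.9779 each)
Total COGS = $1,572.18 + $3,685.09 = $5,257.27
Ending inventory (cost pool remaining) = $9,937.98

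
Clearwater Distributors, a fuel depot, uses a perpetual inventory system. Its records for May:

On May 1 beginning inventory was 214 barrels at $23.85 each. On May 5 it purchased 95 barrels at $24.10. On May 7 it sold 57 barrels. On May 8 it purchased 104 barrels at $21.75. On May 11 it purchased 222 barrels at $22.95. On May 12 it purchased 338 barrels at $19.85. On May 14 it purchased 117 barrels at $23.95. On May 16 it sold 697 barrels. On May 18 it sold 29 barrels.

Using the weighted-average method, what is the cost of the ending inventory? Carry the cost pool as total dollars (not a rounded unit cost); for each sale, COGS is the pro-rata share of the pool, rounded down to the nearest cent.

Ending inventory = $6,805.10

After May 1: 214 on hand, pool $5,103.90 (≈ $23.8500 each)
After May 5: 309 on hand, pool $7,393.40 (≈ $23.9269 each)
May 7, sell 57: 57/309 × $7,393.40 → $1,363.83
After May 8: 356 on hand, pool $8,291.57 (≈ $23.2909 each)
After May 11: 578 on hand, pool $13,386.47 (≈ $23.1600 each)
After May 12: 916 on hand, pool $20,095.77 (≈ $21.9386 each)
After May 14: 1033 on hand, pool $22,897.92 (≈ $22.1664 each)
May 16, sell 697: 697/1033 × $22,897.92 → $15,450.00
May 18, sell 29: 29/336 × $7,447.92 → $642.82
Total COGS = $1,363.83 + $15,450.00 + $642.82 = $17,456.65
Ending inventory (cost pool remaining) = $6,805.10
Check: goods available $24,261.75 = COGS $17,456.65 + ending $6,805.10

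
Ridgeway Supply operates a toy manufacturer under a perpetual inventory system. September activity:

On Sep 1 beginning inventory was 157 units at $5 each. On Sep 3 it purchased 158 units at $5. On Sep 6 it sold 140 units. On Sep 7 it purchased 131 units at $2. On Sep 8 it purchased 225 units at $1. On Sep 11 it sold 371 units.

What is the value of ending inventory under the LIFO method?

Sep 6, 140 sold [LIFO — newest first]: 140 @ $5 = $700
Sep 11, 371 sold [LIFO — newest first]: 225 @ $1 + 131 @ $2 + 15 @ $5 = $562
Total COGS = $700 + $562 = $1,262
Ending inventory: 157 @ $5 + 3 @ $5 = $800
Check: goods available $2,062 = COGS $1,262 + ending $800

Ending inventory = $800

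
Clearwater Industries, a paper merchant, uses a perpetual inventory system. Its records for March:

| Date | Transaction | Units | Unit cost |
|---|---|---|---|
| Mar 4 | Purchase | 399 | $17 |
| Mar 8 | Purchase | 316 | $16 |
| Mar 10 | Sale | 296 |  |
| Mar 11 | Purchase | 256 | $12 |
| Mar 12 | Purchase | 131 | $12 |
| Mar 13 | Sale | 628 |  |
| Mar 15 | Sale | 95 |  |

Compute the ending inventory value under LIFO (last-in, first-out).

Ending inventory = $1,411

Mar 10, 296 sold [LIFO — newest first]: 296 @ $16 = $4,736
Mar 13, 628 sold [LIFO — newest first]: 131 @ $12 + 256 @ $12 + 20 @ $16 + 221 @ $17 = $8,721
Mar 15, 95 sold [LIFO — newest first]: 95 @ $17 = $1,615
Total COGS = $4,736 + $8,721 + $1,615 = $15,072
Ending inventory: 83 @ $17 = $1,411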